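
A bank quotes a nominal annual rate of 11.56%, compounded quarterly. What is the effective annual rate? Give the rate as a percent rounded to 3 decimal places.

12.071%

EAR = (1 + 11.56%/4)^4 − 1 = (1 + 0.0289)^4 − 1.
(1 + 0.0289)^4 ≈ 1.120709, so EAR ≈ 12.07085%.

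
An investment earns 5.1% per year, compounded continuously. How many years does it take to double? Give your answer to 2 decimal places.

13.59 years

e^(0.051t) = 2, so 0.051t = ln 2 ≈ 0.69315.
t ≈ 0.69315/0.051 ≈ 13.5911.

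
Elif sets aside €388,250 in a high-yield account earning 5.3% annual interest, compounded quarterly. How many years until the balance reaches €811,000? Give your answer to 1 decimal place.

14.0 years

(1 + 0.01325)^(4t) = 811,000/388,250 = 2.0889.
4t·ln(1 + 0.01325) = ln(2.0889); 4t = 0.73662/0.013163 ≈ 55.9614.
t ≈ 13.9903 years.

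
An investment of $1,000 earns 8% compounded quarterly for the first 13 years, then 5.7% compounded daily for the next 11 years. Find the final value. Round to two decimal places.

After 13 years at 8%: 1,000 × 2.800328185 ≈ 2,800.3282.
Then 11 years at 5.7%: 2,800.3282 × 1.871894552 ≈ 5,241.9191.

$5,241.92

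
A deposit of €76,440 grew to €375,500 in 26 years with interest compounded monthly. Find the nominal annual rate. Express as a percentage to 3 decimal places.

6.138%

The 312-period growth factor is 375,500/76,440 = 4.91235.
r/12 = 4.91235^(1/312) − 1 ≈ 0.00511481, so r ≈ 12·0.00511481 = 6.13777%.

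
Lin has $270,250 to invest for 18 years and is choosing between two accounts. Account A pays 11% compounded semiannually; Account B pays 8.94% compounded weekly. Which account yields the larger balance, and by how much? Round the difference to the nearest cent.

Account A growth factor: (1 + 0.055)^36 ≈ 6.872085383255; balance ≈ 1,857,181.0748.
Account B growth factor: (1 + 0.0894/52)^936 ≈ 4.991908443971; balance ≈ 1,349,063.2570.
Account A is larger by 508,117.8178.

Account A, by $508,117.82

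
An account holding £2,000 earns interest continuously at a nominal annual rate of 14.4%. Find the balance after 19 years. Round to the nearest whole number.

£30,850

A = P·e^(rt) = 2,000·e^(0.144·19) = 2,000·e^2.736.
e^2.736 ≈ 15.425160887, so A ≈ 30,850.3218.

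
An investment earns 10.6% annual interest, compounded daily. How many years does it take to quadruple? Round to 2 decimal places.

13.08 years

(1 + 0.000290411)^(365t) = 4.
365t = ln 4 / ln(1 + 0.000290411) ≈ 1.3863/0.000290369 ≈ 4774.2539.
t ≈ 13.0801.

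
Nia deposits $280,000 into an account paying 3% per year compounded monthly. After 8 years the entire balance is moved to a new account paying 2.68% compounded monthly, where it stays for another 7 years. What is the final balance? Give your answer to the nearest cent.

After 8 years at 3%: 280,000 × 1.27086846702 ≈ 355,843.1708.
Then 7 years at 2.68%: 355,843.1708 × 1.20609856608 ≈ 429,181.9380.

$429,181.94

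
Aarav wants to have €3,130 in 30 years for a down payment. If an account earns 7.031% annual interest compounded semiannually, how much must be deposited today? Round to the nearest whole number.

Periodic rate = 7.031%/2 = 0.035155; 60 periods.
P = 3,130/(1 + 0.035155)^60 ≈ 3,130/7.949193186 ≈ 393.7507.

€394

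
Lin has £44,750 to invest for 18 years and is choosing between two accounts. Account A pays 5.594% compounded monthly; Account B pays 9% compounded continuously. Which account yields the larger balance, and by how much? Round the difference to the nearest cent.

Account B, by £103,924.24

Account A growth factor: (1 + 0.05594/12)^216 ≈ 2.73076094757; balance ≈ 122,201.5524.
Account B growth factor: e^(0.09·18) = e^1.62 ≈ 5.05309031656; balance ≈ 226,125.7917.
Account B is larger by 103,924.2393.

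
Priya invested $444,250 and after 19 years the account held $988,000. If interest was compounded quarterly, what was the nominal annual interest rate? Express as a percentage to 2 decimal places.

4.23%

(1 + r/4)^76 = 988,000/444,250 = 2.22397.
1 + r/4 = 2.22397^(1/76) ≈ 1.010573, so r/4 ≈ 0.0105725.
r ≈ 4·0.0105725 = 4.22902%.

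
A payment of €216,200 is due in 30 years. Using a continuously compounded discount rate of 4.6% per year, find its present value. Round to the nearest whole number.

€54,391

P = A·e^(−rt) = 216,200·e^(−1.38).
e^(−1.38) ≈ 0.25157855306, so P ≈ 54,391.2832.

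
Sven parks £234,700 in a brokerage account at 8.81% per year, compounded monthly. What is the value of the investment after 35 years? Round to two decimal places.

£5,067,202.58

Growth factor = (1 + 0.0881/12)^420 ≈ 21.59012604086.
A ≈ 234,700 × 21.59012604086 ≈ 5,067,202.5818.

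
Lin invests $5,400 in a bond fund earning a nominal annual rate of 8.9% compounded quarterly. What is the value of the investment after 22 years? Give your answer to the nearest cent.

$37,447.28

Periodic rate = 8.9%/4 = 0.02225; periods = 4·22 = 88.
A = 5,400·(1 + 0.02225)^88 ≈ 5,400·6.9346810621 ≈ 37,447.2777.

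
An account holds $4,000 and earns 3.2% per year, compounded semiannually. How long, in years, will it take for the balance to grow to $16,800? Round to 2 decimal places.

We need (1 + 0.016)^(2t) = 4.2, so 2t = ln 4.2 / ln 1.016 ≈ 90.4084.
t ≈ 90.4084/2 = 45.2042 years.

45.20 years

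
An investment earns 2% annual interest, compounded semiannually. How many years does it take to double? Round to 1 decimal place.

(1 + 0.01)^(2t) = 2.
2t = ln 2 / ln(1 + 0.01) ≈ 0.69315/0.00995033 ≈ 69.6607.
t ≈ 34.8304.

34.8 years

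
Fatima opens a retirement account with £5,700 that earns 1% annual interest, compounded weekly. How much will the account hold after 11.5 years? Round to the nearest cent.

Growth factor = (1 + 0.01/52)^598 ≈ 1.121861034.
A ≈ 5,700 × 1.121861034 ≈ 6,394.6079.

£6,394.61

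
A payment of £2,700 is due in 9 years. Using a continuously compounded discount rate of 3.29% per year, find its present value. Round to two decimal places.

P = A·e^(−rt) = 2,700·e^(−0.2961).
e^(−0.2961) ≈ 0.743713053, so P ≈ 2,008.0252.

£2,008.03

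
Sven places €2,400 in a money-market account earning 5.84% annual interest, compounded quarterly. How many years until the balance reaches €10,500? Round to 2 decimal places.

25.46 years

We need (1 + 0.0146)^(4t) = 4.375, so 4t = ln 4.375 / ln 1.0146 ≈ 101.8257.
t ≈ 101.8257/4 = 25.4564 years.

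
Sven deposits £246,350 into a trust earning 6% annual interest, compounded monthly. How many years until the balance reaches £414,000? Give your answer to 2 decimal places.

8.67 years

We need (1 + 0.005)^(12t) = 1.6805, so 12t = ln 1.6805 / ln 1.005 ≈ 104.0819.
t ≈ 104.0819/12 = 8.6735 years.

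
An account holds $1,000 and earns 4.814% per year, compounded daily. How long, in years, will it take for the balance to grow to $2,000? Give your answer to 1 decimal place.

(1 + 0.00013189)^(365t) = 2,000/1,000 = 2.
365t·ln(1 + 0.00013189) = ln(2); 365t = 0.69315/0.000131882 ≈ 5255.8248.
t ≈ 14.3995 years.

14.4 years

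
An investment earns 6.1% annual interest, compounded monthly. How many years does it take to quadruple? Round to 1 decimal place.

(1 + 0.00508333)^(12t) = 4.
12t = ln 4 / ln(1 + 0.00508333) ≈ 1.3863/0.00507046 ≈ 273.4062.
t ≈ 22.7839.

22.8 years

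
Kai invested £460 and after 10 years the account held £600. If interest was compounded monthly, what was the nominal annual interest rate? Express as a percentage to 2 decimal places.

The 120-period growth factor is 600/460 = 1.30435.
r/12 = 1.30435^(1/120) − 1 ≈ 0.00221665, so r ≈ 12·0.00221665 = 2.65998%.

2.66%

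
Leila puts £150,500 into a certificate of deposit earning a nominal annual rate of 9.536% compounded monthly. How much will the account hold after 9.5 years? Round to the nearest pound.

Growth factor = (1 + 0.09536/12)^114 ≈ 2.46536392718.
A ≈ 150,500 × 2.46536392718 ≈ 371,037.2710.

£371,037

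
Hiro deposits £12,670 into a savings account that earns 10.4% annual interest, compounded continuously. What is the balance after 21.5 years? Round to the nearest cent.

A = P·e^(rt) = 12,670·e^(0.104·21.5) = 12,670·e^2.236.
e^2.236 ≈ 9.35583300885, so A ≈ 118,538.4042.

£118,538.40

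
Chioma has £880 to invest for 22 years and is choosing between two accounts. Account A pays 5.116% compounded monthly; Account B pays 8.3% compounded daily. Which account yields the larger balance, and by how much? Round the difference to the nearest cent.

Account A growth factor: (1 + 0.05116/12)^264 ≈ 3.074454736; balance ≈ 2,705.5202.
Account B growth factor: (1 + 0.083/365)^8030 ≈ 6.207712172; balance ≈ 5,462.7867.
Account B is larger by 2,757.2665.

Account B, by £2,757.27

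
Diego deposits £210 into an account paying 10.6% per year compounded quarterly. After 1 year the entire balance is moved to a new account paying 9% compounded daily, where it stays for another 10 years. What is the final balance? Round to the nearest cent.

Phase 1: 210·(1 + 0.0265)^4 ≈ 233.1606.
Phase 2: 233.1606·(1 + 0.09/365)^3650 ≈ 573.4188.

£573.42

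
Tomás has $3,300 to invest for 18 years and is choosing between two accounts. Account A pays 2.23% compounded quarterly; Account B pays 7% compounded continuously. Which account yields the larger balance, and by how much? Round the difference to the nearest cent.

Account B, by $6,709.46

Account A growth factor: (1 + 0.005575)^72 ≈ 1.492250285; balance ≈ 4,924.4259.
Account B growth factor: e^(0.07·18) = e^1.26 ≈ 3.5254214874; balance ≈ 11,633.8909.
Account B is larger by 6,709.4650.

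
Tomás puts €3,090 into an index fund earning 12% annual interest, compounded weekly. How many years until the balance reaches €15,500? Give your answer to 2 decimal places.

We need (1 + 0.00230769)^(52t) = 5.0162, so 52t = ln 5.0162 / ln 1.002308 ≈ 699.6292.
t ≈ 699.6292/52 = 13.4544 years.

13.45 years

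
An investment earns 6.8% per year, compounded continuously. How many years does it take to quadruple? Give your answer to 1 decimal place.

20.4 years

e^(0.068t) = 4, so 0.068t = ln 4 ≈ 1.3863.
t ≈ 1.3863/0.068 ≈ 20.3867.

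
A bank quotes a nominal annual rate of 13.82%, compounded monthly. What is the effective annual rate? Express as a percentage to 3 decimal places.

14.730%

EAR = (1 + 13.82%/12)^12 − 1 = (1 + 0.0115167)^12 − 1.
(1 + 0.0115167)^12 ≈ 1.147299, so EAR ≈ 14.72987%.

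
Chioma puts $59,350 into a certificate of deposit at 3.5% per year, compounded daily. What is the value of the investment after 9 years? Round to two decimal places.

Periodic rate = 3.5%/365 = 0.0000958904; periods = 365·9 = 3285.
A = 59,350·(1 + 0.035/365)^3285 ≈ 59,350·1.3702386178 ≈ 81,323.6620.

$81,323.66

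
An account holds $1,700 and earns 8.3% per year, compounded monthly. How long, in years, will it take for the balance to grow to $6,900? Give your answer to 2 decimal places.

We need (1 + 0.00691667)^(12t) = 4.0588, so 12t = ln 4.0588 / ln 1.006917 ≈ 203.2384.
t ≈ 203.2384/12 = 16.9365 years.

16.94 years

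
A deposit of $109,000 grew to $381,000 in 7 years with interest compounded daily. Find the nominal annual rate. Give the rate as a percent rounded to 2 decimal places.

17.88%

The 2555-period growth factor is 381,000/109,000 = 3.49541.
r/365 = 3.49541^(1/2555) − 1 ≈ 0.000489925, so r ≈ 365·0.000489925 = 17.88226%.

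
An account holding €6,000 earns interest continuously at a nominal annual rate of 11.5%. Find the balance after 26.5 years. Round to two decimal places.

€126,375.73

A = P·e^(rt) = 6,000·e^(0.115·26.5) = 6,000·e^3.0475.
e^3.0475 ≈ 21.062621992, so A ≈ 126,375.7320.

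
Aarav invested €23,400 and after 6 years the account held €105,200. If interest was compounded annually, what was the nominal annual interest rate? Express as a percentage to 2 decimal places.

(1 + r)^6 = 105,200/23,400 = 4.49573.
1 + r = 4.49573^(1/6) ≈ 1.284695, so r ≈ 0.284695.
r ≈ 28.46948%.

28.47%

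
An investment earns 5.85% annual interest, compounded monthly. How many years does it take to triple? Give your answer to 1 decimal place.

(1 + 0.004875)^(12t) = 3.
12t = ln 3 / ln(1 + 0.004875) ≈ 1.0986/0.00486316 ≈ 225.9052.
t ≈ 18.8254.

18.8 years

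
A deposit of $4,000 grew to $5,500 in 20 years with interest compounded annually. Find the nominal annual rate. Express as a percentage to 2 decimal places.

1.61%

The 20-period growth factor is 5,500/4,000 = 1.375.
r = 1.375^(1/20) − 1 ≈ 0.0160501, i.e. 1.60501%.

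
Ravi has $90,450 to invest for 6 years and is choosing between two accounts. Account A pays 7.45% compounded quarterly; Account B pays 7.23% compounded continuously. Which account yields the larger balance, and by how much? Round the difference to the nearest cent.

Account A, by $1,274.27

Account A growth factor: (1 + 0.018625)^24 ≈ 1.55719836657; balance ≈ 140,848.5923.
Account B growth factor: e^(0.0723·6) = e^0.4338 ≈ 1.54311021521; balance ≈ 139,574.3190.
Account A is larger by 1,274.2733.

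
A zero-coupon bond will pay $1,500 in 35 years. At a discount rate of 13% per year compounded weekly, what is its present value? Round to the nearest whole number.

$16

Growth factor = (1 + 0.0025)^1820 ≈ 94.09660445.
P = 1,500/94.09660445 ≈ 15.9411.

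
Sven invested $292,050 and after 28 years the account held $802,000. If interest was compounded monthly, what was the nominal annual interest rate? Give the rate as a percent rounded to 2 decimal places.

3.61%

(1 + r/12)^336 = 802,000/292,050 = 2.74611.
1 + r/12 = 2.74611^(1/336) ≈ 1.003011, so r/12 ≈ 0.00301102.
r ≈ 12·0.00301102 = 3.61323%.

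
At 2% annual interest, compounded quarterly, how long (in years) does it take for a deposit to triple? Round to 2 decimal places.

55.07 years

(1 + 0.005)^(4t) = 3.
4t = ln 3 / ln(1 + 0.005) ≈ 1.0986/0.00498754 ≈ 220.2713.
t ≈ 55.0678.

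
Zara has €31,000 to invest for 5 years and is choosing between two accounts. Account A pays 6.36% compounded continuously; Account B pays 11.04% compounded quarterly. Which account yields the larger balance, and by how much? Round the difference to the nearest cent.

Account B, by €10,831.53

Account A growth factor: e^(0.0636·5) = e^0.318 ≈ 1.3743762612; balance ≈ 42,605.6641.
Account B growth factor: (1 + 0.0276)^20 ≈ 1.7237802951; balance ≈ 53,437.1891.
Account B is larger by 10,831.5250.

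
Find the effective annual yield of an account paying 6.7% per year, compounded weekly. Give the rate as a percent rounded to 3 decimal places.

One year is 52 periods at 0.00128846 each: (1 + 0.00128846)^52 ≈ 1.069249.
EAR = 1.069249 − 1 ≈ 6.92494%.

6.925%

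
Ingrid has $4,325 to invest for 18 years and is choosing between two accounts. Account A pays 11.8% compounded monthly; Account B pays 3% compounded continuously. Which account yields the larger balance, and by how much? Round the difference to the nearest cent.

Account A, by $28,381.46

A: (1 + 0.118/12)^216 ≈ 8.2781950766, so 4,325 × 8.2781950766 ≈ 35,803.1937.
B: e^(0.03·18) = e^0.54 ≈ 1.716006862, so 4,325 × 1.716006862 ≈ 7,421.7297.
Difference ≈ 28,381.4640 in favor of A.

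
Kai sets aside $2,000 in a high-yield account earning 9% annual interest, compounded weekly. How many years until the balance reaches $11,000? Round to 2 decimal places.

18.96 years

(1 + 0.00173077)^(52t) = 11,000/2,000 = 5.5.
52t·ln(1 + 0.00173077) = ln(5.5); 52t = 1.7047/0.00172927 ≈ 985.8177.
t ≈ 18.9580 years.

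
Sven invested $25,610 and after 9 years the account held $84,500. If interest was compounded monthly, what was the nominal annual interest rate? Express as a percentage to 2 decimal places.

13.34%

The 108-period growth factor is 84,500/25,610 = 3.29949.
r/12 = 3.29949^(1/108) − 1 ≈ 0.0111147, so r ≈ 12·0.0111147 = 13.33767%.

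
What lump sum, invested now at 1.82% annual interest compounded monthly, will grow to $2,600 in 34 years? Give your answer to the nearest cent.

$1,400.99

Growth factor = (1 + 0.0182/12)^408 ≈ 1.855828482.
P = 2,600/1.855828482 ≈ 1,400.9915.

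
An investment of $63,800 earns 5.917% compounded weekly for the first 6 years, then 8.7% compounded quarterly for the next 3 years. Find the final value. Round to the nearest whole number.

$117,775

After 6 years at 5.917%: 63,800 × 1.42592135143 ≈ 90,973.7822.
Then 3 years at 8.7%: 90,973.7822 × 1.29460045883 ≈ 117,774.7002.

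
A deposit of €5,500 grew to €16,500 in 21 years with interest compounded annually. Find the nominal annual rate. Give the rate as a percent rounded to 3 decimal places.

(1 + r)^21 = 16,500/5,500 = 3.
1 + r = 3^(1/21) ≈ 1.053707, so r ≈ 0.0537075.
r ≈ 5.37075%.

5.371%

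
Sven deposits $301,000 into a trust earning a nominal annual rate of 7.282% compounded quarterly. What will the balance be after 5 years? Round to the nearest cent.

Periodic rate = 7.282%/4 = 0.018205; periods = 4·5 = 20.
A = 301,000·(1 + 0.018205)^20 ≈ 301,000·1.434513062 ≈ 431,788.4317.

$431,788.43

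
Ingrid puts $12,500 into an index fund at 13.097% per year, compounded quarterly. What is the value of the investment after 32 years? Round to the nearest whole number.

Periodic rate = 13.097%/4 = 0.0327425; periods = 4·32 = 128.
A = 12,500·(1 + 0.0327425)^128 ≈ 12,500·61.7991304109 ≈ 772,489.1301.

$772,489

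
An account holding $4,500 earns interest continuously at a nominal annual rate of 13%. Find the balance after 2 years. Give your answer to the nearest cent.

$5,836.19

A = P·e^(rt) = 4,500·e^(0.13·2) = 4,500·e^0.26.
e^0.26 ≈ 1.296930087, so A ≈ 5,836.1854.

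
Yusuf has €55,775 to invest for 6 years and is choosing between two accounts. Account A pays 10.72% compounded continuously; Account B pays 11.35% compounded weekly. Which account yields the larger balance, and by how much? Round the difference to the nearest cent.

A: e^(0.1072·6) = e^0.6432 ≈ 1.90255933847, so 55,775 × 1.90255933847 ≈ 106,115.2471.
B: (1 + 0.1135/52)^312 ≈ 1.97438680757, so 55,775 × 1.97438680757 ≈ 110,121.4242.
Difference ≈ 4,006.1771 in favor of B.

Account B, by €4,006.18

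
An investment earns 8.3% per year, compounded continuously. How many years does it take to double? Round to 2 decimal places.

e^(0.083t) = 2, so 0.083t = ln 2 ≈ 0.69315.
t ≈ 0.69315/0.083 ≈ 8.3512.

8.35 years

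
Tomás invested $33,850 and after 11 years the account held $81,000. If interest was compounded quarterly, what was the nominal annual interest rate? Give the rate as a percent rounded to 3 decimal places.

The 44-period growth factor is 81,000/33,850 = 2.39291.
r/4 = 2.39291^(1/44) − 1 ≈ 0.0200277, so r ≈ 4·0.0200277 = 8.01108%.

8.011%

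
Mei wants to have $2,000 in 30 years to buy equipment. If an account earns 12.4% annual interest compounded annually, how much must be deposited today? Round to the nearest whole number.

Growth factor = (1 + 0.124)^30 ≈ 33.34182264.
P = 2,000/33.34182264 ≈ 59.9847.

$60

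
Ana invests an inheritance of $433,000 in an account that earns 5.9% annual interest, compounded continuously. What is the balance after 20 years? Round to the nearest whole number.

A = P·e^(rt) = 433,000·e^(0.059·20) = 433,000·e^1.18.
e^1.18 ≈ 3.25437420289, so A ≈ 1,409,144.0299.

$1,409,144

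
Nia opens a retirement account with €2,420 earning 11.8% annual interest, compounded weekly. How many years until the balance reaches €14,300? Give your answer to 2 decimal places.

15.07 years

We need (1 + 0.00226923)^(52t) = 5.9091, so 52t = ln 5.9091 / ln 1.002269 ≈ 783.7488.
t ≈ 783.7488/52 = 15.0721 years.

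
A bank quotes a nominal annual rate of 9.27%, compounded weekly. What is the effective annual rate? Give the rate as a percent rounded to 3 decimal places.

9.704%

One year is 52 periods at 0.00178269 each: (1 + 0.00178269)^52 ≈ 1.097042.
EAR = 1.097042 − 1 ≈ 9.70420%.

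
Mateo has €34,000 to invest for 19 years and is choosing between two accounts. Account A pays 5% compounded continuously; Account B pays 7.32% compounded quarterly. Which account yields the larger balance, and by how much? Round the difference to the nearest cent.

A: e^(0.05·19) = e^0.95 ≈ 2.5857096593, so 34,000 × 2.5857096593 ≈ 87,914.1284.
B: (1 + 0.0183)^76 ≈ 3.96786169949, so 34,000 × 3.96786169949 ≈ 134,907.2978.
Difference ≈ 46,993.1694 in favor of B.

Account B, by €46,993.17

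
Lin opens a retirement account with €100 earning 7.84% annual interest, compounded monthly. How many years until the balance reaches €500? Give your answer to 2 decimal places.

(1 + 0.00653333)^(12t) = 500/100 = 5.
12t·ln(1 + 0.00653333) = ln(5); 12t = 1.6094/0.00651208 ≈ 247.1464.
t ≈ 20.5955 years.

20.60 years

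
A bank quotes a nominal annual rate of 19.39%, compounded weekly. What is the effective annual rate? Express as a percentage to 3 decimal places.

21.354%

One year is 52 periods at 0.00372885 each: (1 + 0.00372885)^52 ≈ 1.213537.
EAR = 1.213537 − 1 ≈ 21.35372%.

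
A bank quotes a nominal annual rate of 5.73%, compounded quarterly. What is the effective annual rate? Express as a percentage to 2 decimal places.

EAR = (1 + 5.73%/4)^4 − 1 = (1 + 0.014325)^4 − 1.
(1 + 0.014325)^4 ≈ 1.058543, so EAR ≈ 5.85430%.

5.85%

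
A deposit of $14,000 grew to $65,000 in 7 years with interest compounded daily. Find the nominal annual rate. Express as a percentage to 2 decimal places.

The 2555-period growth factor is 65,000/14,000 = 4.64286.
r/365 = 4.64286^(1/2555) − 1 ≈ 0.000601092, so r ≈ 365·0.000601092 = 21.93988%.

21.94%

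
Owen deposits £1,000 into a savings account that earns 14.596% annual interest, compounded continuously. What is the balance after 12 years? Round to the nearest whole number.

A = P·e^(rt) = 1,000·e^(0.14596·12) = 1,000·e^1.75152.
e^1.75152 ≈ 5.763356323, so A ≈ 5,763.3563.

£5,763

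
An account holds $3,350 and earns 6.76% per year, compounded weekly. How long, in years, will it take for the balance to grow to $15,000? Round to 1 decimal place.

22.2 years

(1 + 0.0013)^(52t) = 15,000/3,350 = 4.4776.
52t·ln(1 + 0.0013) = ln(4.4776); 52t = 1.4991/0.00129916 ≈ 1153.8954.
t ≈ 22.1903 years.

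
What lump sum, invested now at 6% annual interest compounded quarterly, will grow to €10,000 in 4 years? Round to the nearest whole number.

€7,880

Periodic rate = 6%/4 = 0.015; 16 periods.
P = 10,000/(1 + 0.015)^16 ≈ 10,000/1.268985548 ≈ 7,880.3104.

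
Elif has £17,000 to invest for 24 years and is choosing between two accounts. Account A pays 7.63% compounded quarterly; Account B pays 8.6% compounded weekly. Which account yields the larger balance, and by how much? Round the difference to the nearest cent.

Account B, by £29,398.82

Account A growth factor: (1 + 0.019075)^96 ≈ 6.13465534328; balance ≈ 104,289.1408.
Account B growth factor: (1 + 0.086/52)^1248 ≈ 7.8639978564; balance ≈ 133,687.9636.
Account B is larger by 29,398.8227.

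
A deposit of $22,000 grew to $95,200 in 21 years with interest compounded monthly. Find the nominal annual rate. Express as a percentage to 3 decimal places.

(1 + r/12)^252 = 95,200/22,000 = 4.32727.
1 + r/12 = 4.32727^(1/252) ≈ 1.00583, so r/12 ≈ 0.00583017.
r ≈ 12·0.00583017 = 6.99621%.

6.996%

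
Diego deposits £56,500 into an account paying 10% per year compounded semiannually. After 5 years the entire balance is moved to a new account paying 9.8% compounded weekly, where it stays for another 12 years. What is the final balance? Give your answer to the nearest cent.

£297,982.73

Phase 1: 56,500·(1 + 0.05)^10 ≈ 92,032.5464.
Phase 2: 92,032.5464·(1 + 0.098/52)^624 ≈ 297,982.7254.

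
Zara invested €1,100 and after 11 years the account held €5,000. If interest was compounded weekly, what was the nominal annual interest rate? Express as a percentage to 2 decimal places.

The 572-period growth factor is 5,000/1,100 = 4.54545.
r/52 = 4.54545^(1/572) − 1 ≈ 0.00265058, so r ≈ 52·0.00265058 = 13.78303%.

13.78%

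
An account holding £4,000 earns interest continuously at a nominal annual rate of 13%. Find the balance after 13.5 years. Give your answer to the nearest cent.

A = P·e^(rt) = 4,000·e^(0.13·13.5) = 4,000·e^1.755.
e^1.755 ≈ 5.783447742, so A ≈ 23,133.7910.

£23,133.79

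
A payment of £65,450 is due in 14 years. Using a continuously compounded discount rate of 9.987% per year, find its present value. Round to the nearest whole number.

P = A·e^(−rt) = 65,450·e^(−1.39818).
e^(−1.39818) ≈ 0.24704617908, so P ≈ 16,169.1724.

£16,169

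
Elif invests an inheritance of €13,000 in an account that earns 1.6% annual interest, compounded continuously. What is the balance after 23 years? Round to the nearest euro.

A = P·e^(rt) = 13,000·e^(0.016·23) = 13,000·e^0.368.
e^0.368 ≈ 1.444842039, so A ≈ 18,782.9465.

€18,783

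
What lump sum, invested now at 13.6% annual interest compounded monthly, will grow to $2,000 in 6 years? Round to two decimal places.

$888.46

Periodic rate = 13.6%/12 = 0.0113333; 72 periods.
P = 2,000/(1 + 0.136/12)^72 ≈ 2,000/2.251081219 ≈ 888.4619.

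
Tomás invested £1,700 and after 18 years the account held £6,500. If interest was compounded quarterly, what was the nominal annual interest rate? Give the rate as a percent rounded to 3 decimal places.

7.521%

The 72-period growth factor is 6,500/1,700 = 3.82353.
r/4 = 3.82353^(1/72) − 1 ≈ 0.018802, so r ≈ 4·0.018802 = 7.52080%.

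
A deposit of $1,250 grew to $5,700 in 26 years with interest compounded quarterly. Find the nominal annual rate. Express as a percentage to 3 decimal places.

5.879%

The 104-period growth factor is 5,700/1,250 = 4.56.
r/4 = 4.56^(1/104) − 1 ≈ 0.0146966, so r ≈ 4·0.0146966 = 5.87864%.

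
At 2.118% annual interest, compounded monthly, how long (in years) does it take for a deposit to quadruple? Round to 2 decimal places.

65.51 years

(1 + 0.001765)^(12t) = 4.
12t = ln 4 / ln(1 + 0.001765) ≈ 1.3863/0.00176344 ≈ 786.1288.
t ≈ 65.5107.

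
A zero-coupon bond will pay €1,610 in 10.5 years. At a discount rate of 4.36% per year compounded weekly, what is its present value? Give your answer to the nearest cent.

€1,018.80

Growth factor = (1 + 0.0436/52)^546 ≈ 1.580289698.
P = 1,610/1.580289698 ≈ 1,018.8005.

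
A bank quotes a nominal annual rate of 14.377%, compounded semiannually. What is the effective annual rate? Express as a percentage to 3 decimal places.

One year is 2 periods at 0.071885 each: (1 + 0.071885)^2 ≈ 1.148937.
EAR = 1.148937 − 1 ≈ 14.89375%.

14.894%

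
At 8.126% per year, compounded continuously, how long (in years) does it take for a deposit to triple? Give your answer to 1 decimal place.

13.5 years

e^(0.08126t) = 3, so 0.08126t = ln 3 ≈ 1.0986.
t ≈ 1.0986/0.08126 ≈ 13.5197.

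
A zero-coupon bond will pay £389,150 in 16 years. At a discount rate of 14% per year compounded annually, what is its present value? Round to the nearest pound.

Growth factor = (1 + 0.14)^16 ≈ 8.13724929536.
P = 389,150/8.13724929536 ≈ 47,823.2860.

£47,823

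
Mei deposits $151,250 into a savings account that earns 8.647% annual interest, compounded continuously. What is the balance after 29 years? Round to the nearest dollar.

$1,856,715

A = P·e^(rt) = 151,250·e^(0.08647·29) = 151,250·e^2.50763.
e^2.50763 ≈ 12.27580190676, so A ≈ 1,856,715.0384.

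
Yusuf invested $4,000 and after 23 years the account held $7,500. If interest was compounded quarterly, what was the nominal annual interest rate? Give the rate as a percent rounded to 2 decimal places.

The 92-period growth factor is 7,500/4,000 = 1.875.
r/4 = 1.875^(1/92) − 1 ≈ 0.0068561, so r ≈ 4·0.0068561 = 2.74244%.

2.74%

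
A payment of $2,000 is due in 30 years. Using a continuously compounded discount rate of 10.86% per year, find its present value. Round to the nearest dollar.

$77

P = A·e^(−rt) = 2,000·e^(−3.258).
e^(−3.258) ≈ 0.03846525164, so P ≈ 76.9305.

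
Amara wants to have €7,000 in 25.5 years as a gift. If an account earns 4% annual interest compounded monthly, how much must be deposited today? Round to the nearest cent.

€2,528.45

Growth factor = (1 + 0.04/12)^306 ≈ 2.768494771.
P = 7,000/2.768494771 ≈ 2,528.4498.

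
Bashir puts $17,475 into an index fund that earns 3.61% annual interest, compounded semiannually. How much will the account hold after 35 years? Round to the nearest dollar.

Periodic rate = 3.61%/2 = 0.01805; periods = 2·35 = 70.
A = 17,475·(1 + 0.01805)^70 ≈ 17,475·3.4981431478 ≈ 61,130.0515.

$61,130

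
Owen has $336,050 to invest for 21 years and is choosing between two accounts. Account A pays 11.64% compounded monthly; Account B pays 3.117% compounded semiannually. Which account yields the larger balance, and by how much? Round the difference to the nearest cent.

Account A growth factor: (1 + 0.0097)^252 ≈ 11.38869015279; balance ≈ 3,827,169.3258.
Account B growth factor: (1 + 0.015585)^42 ≈ 1.91462474552; balance ≈ 643,409.6457.
Account A is larger by 3,183,759.6801.

Account A, by $3,183,759.68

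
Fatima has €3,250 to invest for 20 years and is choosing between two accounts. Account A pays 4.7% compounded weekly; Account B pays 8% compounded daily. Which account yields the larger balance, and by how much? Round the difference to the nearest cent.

Account B, by €7,778.13

Account A growth factor: (1 + 0.047/52)^1040 ≈ 2.558894804; balance ≈ 8,316.4081.
Account B growth factor: (1 + 0.08/365)^7300 ≈ 4.9521641505; balance ≈ 16,094.5335.
Account B is larger by 7,778.1254.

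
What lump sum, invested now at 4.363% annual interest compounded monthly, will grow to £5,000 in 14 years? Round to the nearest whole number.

Periodic rate = 4.363%/12 = 0.00363583; 168 periods.
P = 5,000/(1 + 0.04363/12)^168 ≈ 5,000/1.839901917 ≈ 2,717.5362.

£2,718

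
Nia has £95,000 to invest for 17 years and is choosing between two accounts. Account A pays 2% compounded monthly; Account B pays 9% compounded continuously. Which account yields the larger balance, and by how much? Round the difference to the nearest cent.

Account A growth factor: (1 + 0.02/12)^204 ≈ 1.40455002009; balance ≈ 133,432.2519.
Account B growth factor: e^(0.09·17) = e^1.53 ≈ 4.6181768223; balance ≈ 438,726.7981.
Account B is larger by 305,294.5462.

Account B, by £305,294.55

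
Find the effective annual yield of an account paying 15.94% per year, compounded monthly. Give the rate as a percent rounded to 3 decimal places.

One year is 12 periods at 0.0132833 each: (1 + 0.0132833)^12 ≈ 1.171577.
EAR = 1.171577 − 1 ≈ 17.15769%.

17.158%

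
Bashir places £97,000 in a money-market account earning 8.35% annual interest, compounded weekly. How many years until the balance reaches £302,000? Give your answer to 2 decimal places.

13.61 years

(1 + 0.00160577)^(52t) = 302,000/97,000 = 3.1134.
52t·ln(1 + 0.00160577) = ln(3.1134); 52t = 1.1357/0.00160448 ≈ 707.8400.
t ≈ 13.6123 years.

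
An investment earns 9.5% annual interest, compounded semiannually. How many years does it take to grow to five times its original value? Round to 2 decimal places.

17.34 years

(1 + 0.0475)^(2t) = 5.
2t = ln 5 / ln(1 + 0.0475) ≈ 1.6094/0.0464064 ≈ 34.6814.
t ≈ 17.3407.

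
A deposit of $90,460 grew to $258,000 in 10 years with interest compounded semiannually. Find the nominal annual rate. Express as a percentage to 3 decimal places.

10.760%

(1 + r/2)^20 = 258,000/90,460 = 2.85209.
1 + r/2 = 2.85209^(1/20) ≈ 1.0538, so r/2 ≈ 0.0537999.
r ≈ 2·0.0537999 = 10.75998%.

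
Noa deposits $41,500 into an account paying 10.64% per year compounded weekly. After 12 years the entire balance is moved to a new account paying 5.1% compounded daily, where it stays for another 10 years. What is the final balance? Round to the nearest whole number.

$247,436

After 12 years at 10.64%: 41,500 × 3.58047514808 ≈ 148,589.7186.
Then 10 years at 5.1%: 148,589.7186 × 1.66523186698 ≈ 247,436.3346.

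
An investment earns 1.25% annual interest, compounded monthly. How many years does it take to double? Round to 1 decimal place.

55.5 years

(1 + 0.00104167)^(12t) = 2.
12t = ln 2 / ln(1 + 0.00104167) ≈ 0.69315/0.00104112 ≈ 665.7678.
t ≈ 55.4807.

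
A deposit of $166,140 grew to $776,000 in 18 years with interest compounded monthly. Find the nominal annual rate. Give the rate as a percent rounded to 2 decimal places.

8.59%

The 216-period growth factor is 776,000/166,140 = 4.67076.
r/12 = 4.67076^(1/216) − 1 ≈ 0.00716127, so r ≈ 12·0.00716127 = 8.59352%.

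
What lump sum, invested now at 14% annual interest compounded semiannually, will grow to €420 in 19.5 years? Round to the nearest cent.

€30.01

Growth factor = (1 + 0.07)^39 ≈ 13.9948204.
P = 420/13.9948204 ≈ 30.0111.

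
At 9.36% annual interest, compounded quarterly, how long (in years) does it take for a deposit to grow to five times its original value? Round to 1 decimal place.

17.4 years

(1 + 0.0234)^(4t) = 5.
4t = ln 5 / ln(1 + 0.0234) ≈ 1.6094/0.0231304 ≈ 69.5810.
t ≈ 17.3953.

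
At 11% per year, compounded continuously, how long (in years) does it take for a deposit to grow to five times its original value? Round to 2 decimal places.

14.63 years

e^(0.11t) = 5, so 0.11t = ln 5 ≈ 1.6094.
t ≈ 1.6094/0.11 ≈ 14.6313.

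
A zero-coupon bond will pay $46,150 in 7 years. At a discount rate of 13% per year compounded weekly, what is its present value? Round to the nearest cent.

$18,597.60

Growth factor = (1 + 0.0025)^364 ≈ 2.4815029188.
P = 46,150/2.4815029188 ≈ 18,597.6005.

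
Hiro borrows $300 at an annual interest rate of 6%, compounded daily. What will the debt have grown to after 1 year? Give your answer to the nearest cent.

$318.55

Growth factor = (1 + 0.06/365)^365 ≈ 1.06183131.
A ≈ 300 × 1.06183131 ≈ 318.5494.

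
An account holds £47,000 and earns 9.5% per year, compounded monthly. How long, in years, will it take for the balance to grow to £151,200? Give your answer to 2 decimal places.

We need (1 + 0.00791667)^(12t) = 3.217, so 12t = ln 3.217 / ln 1.007917 ≈ 148.1779.
t ≈ 148.1779/12 = 12.3482 years.

12.35 years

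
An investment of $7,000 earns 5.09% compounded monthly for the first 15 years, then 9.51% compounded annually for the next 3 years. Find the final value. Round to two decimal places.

Phase 1: 7,000·(1 + 0.0509/12)^180 ≈ 14,996.1793.
Phase 2: 14,996.1793·(1 + 0.0951)^3 ≈ 19,694.3641.

$19,694.36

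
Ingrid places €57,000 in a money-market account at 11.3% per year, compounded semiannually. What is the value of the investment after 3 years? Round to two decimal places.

€79,266.90

Growth factor = (1 + 0.0565)^6 ≈ 1.3906473365.
A ≈ 57,000 × 1.3906473365 ≈ 79,266.8982.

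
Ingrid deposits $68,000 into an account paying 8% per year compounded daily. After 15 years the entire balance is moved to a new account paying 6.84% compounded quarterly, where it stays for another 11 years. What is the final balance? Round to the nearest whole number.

$475,999

Phase 1: 68,000·(1 + 0.08/365)^5475 ≈ 225,738.2670.
Phase 2: 225,738.2670·(1 + 0.0171)^44 ≈ 475,998.9299.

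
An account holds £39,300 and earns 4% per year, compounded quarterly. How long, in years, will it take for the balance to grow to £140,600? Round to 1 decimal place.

32.0 years

We need (1 + 0.01)^(4t) = 3.5776, so 4t = ln 3.5776 / ln 1.01 ≈ 128.1057.
t ≈ 128.1057/4 = 32.0264 years.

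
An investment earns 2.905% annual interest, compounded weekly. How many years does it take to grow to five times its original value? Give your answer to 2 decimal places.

55.42 years

(1 + 0.000558654)^(52t) = 5.
52t = ln 5 / ln(1 + 0.000558654) ≈ 1.6094/0.000558498 ≈ 2881.7262.
t ≈ 55.4178.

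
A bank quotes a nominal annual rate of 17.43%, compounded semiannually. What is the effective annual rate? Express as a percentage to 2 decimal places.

18.19%

EAR = (1 + 17.43%/2)^2 − 1 = (1 + 0.08715)^2 − 1.
(1 + 0.08715)^2 ≈ 1.181895, so EAR ≈ 18.18951%.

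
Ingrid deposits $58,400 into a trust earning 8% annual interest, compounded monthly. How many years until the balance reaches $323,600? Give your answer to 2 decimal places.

(1 + 0.00666667)^(12t) = 323,600/58,400 = 5.5411.
12t·ln(1 + 0.00666667) = ln(5.5411); 12t = 1.7122/0.00664454 ≈ 257.6840.
t ≈ 21.4737 years.

21.47 years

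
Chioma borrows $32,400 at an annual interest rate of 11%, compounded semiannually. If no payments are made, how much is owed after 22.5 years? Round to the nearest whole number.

Growth factor = (1 + 0.055)^45 ≈ 11.1265540898.
A ≈ 32,400 × 11.1265540898 ≈ 360,500.3525.

$360,500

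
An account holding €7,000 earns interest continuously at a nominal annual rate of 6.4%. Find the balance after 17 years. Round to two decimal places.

€20,778.32

A = P·e^(rt) = 7,000·e^(0.064·17) = 7,000·e^1.088.
e^1.088 ≈ 2.968331469, so A ≈ 20,778.3203.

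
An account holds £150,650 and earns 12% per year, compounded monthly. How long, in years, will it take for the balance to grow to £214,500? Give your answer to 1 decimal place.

3.0 years

We need (1 + 0.01)^(12t) = 1.4238, so 12t = ln 1.4238 / ln 1.01 ≈ 35.5114.
t ≈ 35.5114/12 = 2.9593 years.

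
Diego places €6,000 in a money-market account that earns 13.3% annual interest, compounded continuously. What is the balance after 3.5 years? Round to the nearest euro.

€9,557

A = P·e^(rt) = 6,000·e^(0.133·3.5) = 6,000·e^0.4655.
e^0.4655 ≈ 1.592810395, so A ≈ 9,556.8624.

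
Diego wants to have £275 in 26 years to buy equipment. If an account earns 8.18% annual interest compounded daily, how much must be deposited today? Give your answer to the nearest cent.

Periodic rate = 8.18%/365 = 0.00022411; 9490 periods.
P = 275/(1 + 0.0818/365)^9490 ≈ 275/8.3859838 ≈ 32.7928.

£32.79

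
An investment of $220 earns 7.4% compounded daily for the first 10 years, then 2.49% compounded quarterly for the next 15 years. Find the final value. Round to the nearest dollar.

$669

After 10 years at 7.4%: 220 × 2.09577832 ≈ 461.0712.
Then 15 years at 2.49%: 461.0712 × 1.45112959 ≈ 669.0741.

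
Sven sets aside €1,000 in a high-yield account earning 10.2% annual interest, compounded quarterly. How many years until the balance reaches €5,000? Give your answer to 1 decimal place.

We need (1 + 0.0255)^(4t) = 5, so 4t = ln 5 / ln 1.0255 ≈ 63.9166.
t ≈ 63.9166/4 = 15.9791 years.

16.0 years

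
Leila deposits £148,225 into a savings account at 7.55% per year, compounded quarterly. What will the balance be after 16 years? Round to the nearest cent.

Periodic rate = 7.55%/4 = 0.018875; periods = 4·16 = 64.
A = 148,225·(1 + 0.018875)^64 ≈ 148,225·3.30931412749 ≈ 490,523.0865.

£490,523.09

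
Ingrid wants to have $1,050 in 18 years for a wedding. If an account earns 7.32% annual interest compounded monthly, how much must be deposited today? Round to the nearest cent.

Periodic rate = 7.32%/12 = 0.0061; 216 periods.
P = 1,050/(1 + 0.0061)^216 ≈ 1,050/3.719531012 ≈ 282.2937.

$282.29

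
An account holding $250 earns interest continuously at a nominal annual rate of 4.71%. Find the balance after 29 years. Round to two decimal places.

A = P·e^(rt) = 250·e^(0.0471·29) = 250·e^1.3659.
e^1.3659 ≈ 3.91924879, so A ≈ 979.8122.

$979.81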